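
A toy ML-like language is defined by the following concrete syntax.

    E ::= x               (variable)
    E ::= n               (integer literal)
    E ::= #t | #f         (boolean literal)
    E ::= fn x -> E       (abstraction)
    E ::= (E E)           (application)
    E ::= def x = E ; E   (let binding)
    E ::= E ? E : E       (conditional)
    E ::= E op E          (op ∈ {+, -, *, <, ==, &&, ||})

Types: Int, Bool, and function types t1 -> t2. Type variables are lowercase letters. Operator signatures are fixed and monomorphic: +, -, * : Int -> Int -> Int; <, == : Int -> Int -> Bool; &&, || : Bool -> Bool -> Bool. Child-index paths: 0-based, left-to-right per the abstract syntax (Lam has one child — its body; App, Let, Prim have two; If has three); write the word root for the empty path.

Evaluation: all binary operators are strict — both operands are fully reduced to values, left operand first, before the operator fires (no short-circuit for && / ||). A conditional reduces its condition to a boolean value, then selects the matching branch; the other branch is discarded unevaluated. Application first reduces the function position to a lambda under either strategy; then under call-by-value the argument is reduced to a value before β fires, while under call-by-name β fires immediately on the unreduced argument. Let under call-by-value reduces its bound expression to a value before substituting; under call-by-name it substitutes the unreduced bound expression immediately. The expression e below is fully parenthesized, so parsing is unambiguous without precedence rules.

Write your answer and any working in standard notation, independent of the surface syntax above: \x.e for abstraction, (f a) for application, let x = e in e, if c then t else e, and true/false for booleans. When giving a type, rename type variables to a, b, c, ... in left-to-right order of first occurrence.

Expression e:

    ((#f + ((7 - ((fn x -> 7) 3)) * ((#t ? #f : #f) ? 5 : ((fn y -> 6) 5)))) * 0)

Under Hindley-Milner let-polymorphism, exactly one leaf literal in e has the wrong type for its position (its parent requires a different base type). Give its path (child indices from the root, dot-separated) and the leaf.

Derivation:
  unify Bool ~ Int
  FAIL: mismatch Bool ~ Int

Answer: 0.0 : false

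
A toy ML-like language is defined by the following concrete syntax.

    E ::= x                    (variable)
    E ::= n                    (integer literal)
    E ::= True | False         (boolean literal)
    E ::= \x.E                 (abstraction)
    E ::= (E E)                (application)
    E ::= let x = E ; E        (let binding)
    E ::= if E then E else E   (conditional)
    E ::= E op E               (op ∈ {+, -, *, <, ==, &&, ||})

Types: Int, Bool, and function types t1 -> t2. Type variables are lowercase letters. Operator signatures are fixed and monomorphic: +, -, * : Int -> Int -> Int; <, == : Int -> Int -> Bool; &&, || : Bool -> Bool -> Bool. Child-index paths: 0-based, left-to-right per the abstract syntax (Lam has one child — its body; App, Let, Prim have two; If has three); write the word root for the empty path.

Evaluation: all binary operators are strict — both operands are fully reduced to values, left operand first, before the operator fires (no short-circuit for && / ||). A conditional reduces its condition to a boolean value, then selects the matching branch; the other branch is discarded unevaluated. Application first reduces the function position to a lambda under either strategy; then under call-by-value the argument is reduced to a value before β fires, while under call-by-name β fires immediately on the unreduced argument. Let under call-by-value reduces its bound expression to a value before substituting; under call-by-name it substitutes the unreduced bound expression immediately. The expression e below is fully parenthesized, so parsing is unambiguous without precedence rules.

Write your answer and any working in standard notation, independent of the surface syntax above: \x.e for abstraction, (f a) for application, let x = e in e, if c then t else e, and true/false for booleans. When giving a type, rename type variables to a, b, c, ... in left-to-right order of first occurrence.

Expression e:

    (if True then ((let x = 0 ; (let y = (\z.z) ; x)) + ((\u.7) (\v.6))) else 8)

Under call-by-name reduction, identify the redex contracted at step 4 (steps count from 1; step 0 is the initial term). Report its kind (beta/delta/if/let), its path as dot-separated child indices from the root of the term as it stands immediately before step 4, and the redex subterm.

Trace:
step 0: (if true then ((let x = 0 in (let y = (\z.z) in x)) + ((\u.7) (\v.6))) else 8)
step 1: [if@root] ((let x = 0 in (let y = (\z.z) in x)) + ((\u.7) (\v.6)))
step 2: [let@0] ((let y = (\z.z) in 0) + ((\u.7) (\v.6)))
step 3: [let@0] (0 + ((\u.7) (\v.6)))
step 4: [beta@1] (0 + 7)

Answer: beta at 1 : ((\u.7) (\v.6))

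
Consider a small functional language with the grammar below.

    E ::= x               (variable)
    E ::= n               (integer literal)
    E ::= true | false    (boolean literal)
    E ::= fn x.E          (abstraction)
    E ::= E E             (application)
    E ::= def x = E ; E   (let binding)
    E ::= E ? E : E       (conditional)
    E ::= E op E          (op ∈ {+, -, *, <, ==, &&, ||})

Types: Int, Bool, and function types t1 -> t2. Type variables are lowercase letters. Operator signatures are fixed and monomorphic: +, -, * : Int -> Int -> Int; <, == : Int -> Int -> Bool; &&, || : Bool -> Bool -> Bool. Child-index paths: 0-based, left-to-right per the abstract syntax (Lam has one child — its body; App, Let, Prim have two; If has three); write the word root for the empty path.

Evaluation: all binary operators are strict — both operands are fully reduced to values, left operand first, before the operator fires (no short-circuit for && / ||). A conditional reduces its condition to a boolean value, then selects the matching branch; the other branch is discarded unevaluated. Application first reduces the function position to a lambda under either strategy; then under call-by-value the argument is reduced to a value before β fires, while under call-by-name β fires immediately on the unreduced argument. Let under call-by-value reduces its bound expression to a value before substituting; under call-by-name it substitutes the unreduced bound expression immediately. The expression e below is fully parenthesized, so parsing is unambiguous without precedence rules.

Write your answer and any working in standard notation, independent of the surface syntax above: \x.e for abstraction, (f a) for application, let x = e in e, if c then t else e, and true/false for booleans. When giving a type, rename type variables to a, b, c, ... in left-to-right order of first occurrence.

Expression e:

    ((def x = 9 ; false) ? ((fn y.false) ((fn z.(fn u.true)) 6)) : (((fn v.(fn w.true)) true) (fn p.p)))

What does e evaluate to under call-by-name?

Working:
step 0: (if (let x = 9 in false) then ((\y.false) ((\z.(\u.true)) 6)) else (((\v.(\w.true)) true) (\p.p)))
step 1: [let@0] (if false then ((\y.false) ((\z.(\u.true)) 6)) else (((\v.(\w.true)) true) (\p.p)))
step 2: [if@root] (((\v.(\w.true)) true) (\p.p))
step 3: [beta@0] ((\w.true) (\p.p))
step 4: [beta@root] true

Answer: true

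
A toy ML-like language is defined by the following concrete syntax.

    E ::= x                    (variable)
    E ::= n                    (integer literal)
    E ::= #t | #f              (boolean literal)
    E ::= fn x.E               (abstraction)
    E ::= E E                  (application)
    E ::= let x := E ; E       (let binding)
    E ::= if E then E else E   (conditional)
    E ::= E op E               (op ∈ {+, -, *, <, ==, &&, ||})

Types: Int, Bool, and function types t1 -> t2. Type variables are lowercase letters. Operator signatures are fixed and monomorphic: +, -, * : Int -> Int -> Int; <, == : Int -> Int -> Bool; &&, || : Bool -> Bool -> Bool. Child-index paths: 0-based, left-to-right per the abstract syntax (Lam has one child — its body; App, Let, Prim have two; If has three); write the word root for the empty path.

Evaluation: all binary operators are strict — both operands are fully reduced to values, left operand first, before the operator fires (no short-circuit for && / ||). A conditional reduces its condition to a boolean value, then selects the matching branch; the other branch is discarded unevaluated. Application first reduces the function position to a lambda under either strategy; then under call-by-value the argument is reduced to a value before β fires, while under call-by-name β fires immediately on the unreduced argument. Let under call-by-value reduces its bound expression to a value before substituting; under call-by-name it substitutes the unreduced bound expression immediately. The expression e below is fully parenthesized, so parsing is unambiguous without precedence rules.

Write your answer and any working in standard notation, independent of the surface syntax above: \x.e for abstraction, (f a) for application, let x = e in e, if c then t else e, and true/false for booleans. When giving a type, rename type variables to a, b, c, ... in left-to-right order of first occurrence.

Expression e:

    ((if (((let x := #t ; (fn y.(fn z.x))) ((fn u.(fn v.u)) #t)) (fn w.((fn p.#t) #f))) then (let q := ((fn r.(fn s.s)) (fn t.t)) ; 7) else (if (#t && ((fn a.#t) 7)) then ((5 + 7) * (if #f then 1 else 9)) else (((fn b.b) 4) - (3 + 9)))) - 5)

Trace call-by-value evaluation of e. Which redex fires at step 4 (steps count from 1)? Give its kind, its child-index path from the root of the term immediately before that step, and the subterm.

Answer: beta at 0.0 : ((\z.true) (\w.((\p.true) false)))

Derivation:
step 0: ((if (((let x = true in (\y.(\z.x))) ((\u.(\v.u)) true)) (\w.((\p.true) false))) then (let q = ((\r.(\s.s)) (\t.t)) in 7) else (if (true && ((\a.true) 7)) then ((5 + 7) * (if false then 1 else 9)) else (((\b.b) 4) - (3 + 9)))) - 5)
step 1: [let@0.0.0.0] ((if (((\y.(\z.true)) ((\u.(\v.u)) true)) (\w.((\p.true) false))) then (let q = ((\r.(\s.s)) (\t.t)) in 7) else (if (true && ((\a.true) 7)) then ((5 + 7) * (if false then 1 else 9)) else (((\b.b) 4) - (3 + 9)))) - 5)
step 2: [beta@0.0.0.1] ((if (((\y.(\z.true)) (\v.true)) (\w.((\p.true) false))) then (let q = ((\r.(\s.s)) (\t.t)) in 7) else (if (true && ((\a.true) 7)) then ((5 + 7) * (if false then 1 else 9)) else (((\b.b) 4) - (3 + 9)))) - 5)
step 3: [beta@0.0.0] ((if ((\z.true) (\w.((\p.true) false))) then (let q = ((\r.(\s.s)) (\t.t)) in 7) else (if (true && ((\a.true) 7)) then ((5 + 7) * (if false then 1 else 9)) else (((\b.b) 4) - (3 + 9)))) - 5)
step 4: [beta@0.0] ((if true then (let q = ((\r.(\s.s)) (\t.t)) in 7) else (if (true && ((\a.true) 7)) then ((5 + 7) * (if false then 1 else 9)) else (((\b.b) 4) - (3 + 9)))) - 5)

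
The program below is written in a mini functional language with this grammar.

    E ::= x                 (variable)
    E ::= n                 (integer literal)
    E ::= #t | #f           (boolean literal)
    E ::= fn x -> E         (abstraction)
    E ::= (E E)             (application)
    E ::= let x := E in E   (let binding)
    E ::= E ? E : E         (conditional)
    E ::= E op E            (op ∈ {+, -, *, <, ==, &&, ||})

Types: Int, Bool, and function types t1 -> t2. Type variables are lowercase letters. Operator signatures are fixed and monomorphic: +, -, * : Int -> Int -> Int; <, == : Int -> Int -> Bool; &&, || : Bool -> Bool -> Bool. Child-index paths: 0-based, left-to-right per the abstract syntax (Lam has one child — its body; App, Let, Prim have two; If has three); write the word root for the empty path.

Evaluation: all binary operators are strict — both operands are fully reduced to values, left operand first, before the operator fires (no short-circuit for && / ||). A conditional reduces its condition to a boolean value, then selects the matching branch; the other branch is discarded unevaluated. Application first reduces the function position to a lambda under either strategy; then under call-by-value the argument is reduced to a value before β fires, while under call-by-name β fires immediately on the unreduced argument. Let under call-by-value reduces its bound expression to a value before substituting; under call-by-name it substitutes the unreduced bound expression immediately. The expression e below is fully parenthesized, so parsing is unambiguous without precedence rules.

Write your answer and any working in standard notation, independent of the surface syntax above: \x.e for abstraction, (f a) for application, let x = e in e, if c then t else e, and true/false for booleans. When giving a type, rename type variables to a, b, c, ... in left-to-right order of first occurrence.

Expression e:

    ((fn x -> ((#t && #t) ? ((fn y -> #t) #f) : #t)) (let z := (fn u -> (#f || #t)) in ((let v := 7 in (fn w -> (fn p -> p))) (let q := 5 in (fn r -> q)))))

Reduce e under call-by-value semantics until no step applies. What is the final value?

Trace:
step 0: ((\x.(if (true && true) then ((\y.true) false) else true)) (let z = (\u.(false || true)) in ((let v = 7 in (\w.(\p.p))) (let q = 5 in (\r.q)))))
step 1: [let@1] ((\x.(if (true && true) then ((\y.true) false) else true)) ((let v = 7 in (\w.(\p.p))) (let q = 5 in (\r.q))))
step 2: [let@1.0] ((\x.(if (true && true) then ((\y.true) false) else true)) ((\w.(\p.p)) (let q = 5 in (\r.q))))
step 3: [let@1.1] ((\x.(if (true && true) then ((\y.true) false) else true)) ((\w.(\p.p)) (\r.5)))
step 4: [beta@1] ((\x.(if (true && true) then ((\y.true) false) else true)) (\p.p))
step 5: [beta@root] (if (true && true) then ((\y.true) false) else true)
step 6: [delta@0] (if true then ((\y.true) false) else true)
step 7: [if@root] ((\y.true) false)
step 8: [beta@root] true

Answer: true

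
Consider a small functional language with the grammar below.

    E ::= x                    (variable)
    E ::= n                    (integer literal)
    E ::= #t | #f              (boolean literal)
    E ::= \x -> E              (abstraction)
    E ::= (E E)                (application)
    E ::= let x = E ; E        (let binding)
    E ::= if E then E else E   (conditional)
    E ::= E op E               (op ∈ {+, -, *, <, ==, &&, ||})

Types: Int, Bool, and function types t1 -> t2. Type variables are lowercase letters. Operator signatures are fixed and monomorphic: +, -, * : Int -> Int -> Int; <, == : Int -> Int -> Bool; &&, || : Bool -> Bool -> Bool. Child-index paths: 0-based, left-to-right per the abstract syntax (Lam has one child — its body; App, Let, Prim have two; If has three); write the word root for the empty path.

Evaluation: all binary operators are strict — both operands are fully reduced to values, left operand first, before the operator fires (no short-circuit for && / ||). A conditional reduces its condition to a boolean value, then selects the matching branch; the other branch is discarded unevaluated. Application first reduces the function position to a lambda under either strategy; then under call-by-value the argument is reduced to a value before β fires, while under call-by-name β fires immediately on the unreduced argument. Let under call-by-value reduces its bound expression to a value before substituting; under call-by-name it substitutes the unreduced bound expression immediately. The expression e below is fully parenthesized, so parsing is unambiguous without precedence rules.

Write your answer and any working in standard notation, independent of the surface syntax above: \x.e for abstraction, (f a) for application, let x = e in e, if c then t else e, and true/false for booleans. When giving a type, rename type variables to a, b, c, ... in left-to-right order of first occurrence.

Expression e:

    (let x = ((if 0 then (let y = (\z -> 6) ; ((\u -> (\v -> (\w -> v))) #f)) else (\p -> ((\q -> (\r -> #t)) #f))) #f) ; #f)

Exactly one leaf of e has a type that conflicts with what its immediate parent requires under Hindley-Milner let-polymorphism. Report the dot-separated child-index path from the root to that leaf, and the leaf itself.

Answer: 0.0.0 : 0

Trace:
  unify Int ~ Bool
  FAIL: mismatch Int ~ Bool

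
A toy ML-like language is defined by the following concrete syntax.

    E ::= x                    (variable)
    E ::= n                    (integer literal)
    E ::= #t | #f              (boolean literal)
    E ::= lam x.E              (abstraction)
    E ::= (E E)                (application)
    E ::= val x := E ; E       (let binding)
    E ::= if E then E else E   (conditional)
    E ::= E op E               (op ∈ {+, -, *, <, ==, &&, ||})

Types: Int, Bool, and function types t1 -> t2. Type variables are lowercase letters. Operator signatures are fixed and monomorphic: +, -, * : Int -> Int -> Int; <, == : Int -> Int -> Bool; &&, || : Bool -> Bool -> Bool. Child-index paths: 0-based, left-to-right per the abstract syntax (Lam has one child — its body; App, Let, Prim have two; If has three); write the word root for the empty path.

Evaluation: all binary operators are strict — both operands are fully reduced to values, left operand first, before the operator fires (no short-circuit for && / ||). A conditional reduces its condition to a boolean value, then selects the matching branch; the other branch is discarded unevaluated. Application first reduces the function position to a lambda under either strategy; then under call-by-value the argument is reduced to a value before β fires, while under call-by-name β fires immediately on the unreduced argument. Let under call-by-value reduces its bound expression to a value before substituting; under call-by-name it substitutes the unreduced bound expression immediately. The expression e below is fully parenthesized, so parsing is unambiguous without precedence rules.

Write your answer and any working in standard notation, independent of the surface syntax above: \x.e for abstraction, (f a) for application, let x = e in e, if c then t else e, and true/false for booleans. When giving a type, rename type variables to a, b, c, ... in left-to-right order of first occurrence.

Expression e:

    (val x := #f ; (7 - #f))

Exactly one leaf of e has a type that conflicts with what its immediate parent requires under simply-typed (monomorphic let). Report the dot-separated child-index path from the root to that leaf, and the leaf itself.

Derivation:
let x : Bool
  unify Int ~ Int
  unify Bool ~ Int
  FAIL: mismatch Bool ~ Int

Answer: 1.1 : false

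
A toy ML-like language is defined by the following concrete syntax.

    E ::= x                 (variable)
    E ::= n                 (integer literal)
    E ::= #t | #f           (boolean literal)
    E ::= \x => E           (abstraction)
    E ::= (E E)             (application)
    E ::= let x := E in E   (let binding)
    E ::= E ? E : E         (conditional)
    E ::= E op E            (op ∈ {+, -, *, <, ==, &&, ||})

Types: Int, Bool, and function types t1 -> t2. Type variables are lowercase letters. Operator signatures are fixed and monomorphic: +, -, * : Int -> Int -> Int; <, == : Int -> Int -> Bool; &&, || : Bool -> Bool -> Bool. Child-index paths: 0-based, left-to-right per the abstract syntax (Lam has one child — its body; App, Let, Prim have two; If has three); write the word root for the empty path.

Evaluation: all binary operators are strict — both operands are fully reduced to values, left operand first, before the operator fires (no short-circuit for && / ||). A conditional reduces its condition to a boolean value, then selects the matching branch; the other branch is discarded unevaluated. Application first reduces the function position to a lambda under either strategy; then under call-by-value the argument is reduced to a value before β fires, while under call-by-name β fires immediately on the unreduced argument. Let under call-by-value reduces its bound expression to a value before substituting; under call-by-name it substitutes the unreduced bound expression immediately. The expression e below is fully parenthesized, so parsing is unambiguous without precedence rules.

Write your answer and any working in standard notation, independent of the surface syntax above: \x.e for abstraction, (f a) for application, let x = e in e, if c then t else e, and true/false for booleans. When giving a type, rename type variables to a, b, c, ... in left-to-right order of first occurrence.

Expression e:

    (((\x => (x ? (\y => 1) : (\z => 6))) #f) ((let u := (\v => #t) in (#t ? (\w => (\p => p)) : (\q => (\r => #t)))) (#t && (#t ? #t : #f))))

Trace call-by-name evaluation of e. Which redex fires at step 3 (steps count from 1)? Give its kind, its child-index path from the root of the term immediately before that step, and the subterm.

Trace:
step 0: (((\x.(if x then (\y.1) else (\z.6))) false) ((let u = (\v.true) in (if true then (\w.(\p.p)) else (\q.(\r.true)))) (true && (if true then true else false))))
step 1: [beta@0] ((if false then (\y.1) else (\z.6)) ((let u = (\v.true) in (if true then (\w.(\p.p)) else (\q.(\r.true)))) (true && (if true then true else false))))
step 2: [if@0] ((\z.6) ((let u = (\v.true) in (if true then (\w.(\p.p)) else (\q.(\r.true)))) (true && (if true then true else false))))
step 3: [beta@root] 6

Answer: beta at root : ((\z.6) ((let u = (\v.true) in (if true then (\w.(\p.p)) else (\q.(\r.true)))) (true && (if true then true else false))))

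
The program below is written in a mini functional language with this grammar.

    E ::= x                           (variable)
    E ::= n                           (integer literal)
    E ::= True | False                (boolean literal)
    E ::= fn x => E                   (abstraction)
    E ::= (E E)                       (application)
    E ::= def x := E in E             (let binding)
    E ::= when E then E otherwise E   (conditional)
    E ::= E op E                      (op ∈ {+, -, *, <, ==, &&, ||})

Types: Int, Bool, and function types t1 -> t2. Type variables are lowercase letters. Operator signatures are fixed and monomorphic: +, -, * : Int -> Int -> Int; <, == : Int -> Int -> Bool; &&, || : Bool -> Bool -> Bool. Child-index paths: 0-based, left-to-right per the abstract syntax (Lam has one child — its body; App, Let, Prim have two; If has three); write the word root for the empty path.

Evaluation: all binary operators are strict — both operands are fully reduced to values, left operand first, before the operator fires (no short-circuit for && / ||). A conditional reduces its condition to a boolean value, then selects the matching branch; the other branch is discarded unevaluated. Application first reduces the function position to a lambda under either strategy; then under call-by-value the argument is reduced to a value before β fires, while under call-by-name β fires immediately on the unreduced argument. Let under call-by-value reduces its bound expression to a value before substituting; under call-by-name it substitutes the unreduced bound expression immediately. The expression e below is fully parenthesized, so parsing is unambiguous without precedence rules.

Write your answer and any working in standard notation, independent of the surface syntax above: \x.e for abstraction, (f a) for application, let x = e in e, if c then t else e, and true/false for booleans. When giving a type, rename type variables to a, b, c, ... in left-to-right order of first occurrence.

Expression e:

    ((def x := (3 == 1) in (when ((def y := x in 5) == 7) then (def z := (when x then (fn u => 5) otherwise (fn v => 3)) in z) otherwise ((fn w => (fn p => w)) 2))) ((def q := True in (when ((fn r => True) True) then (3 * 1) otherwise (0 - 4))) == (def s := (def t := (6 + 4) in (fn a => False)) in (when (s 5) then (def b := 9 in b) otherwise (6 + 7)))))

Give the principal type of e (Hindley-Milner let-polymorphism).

Answer: Int

Derivation:
  unify Int ~ Int
  unify Int ~ Int
let x : Bool
x : Bool
let y : Bool
  unify Int ~ Int
  unify Int ~ Int
  unify Bool ~ Bool
x : Bool
  unify Bool ~ Bool
\u._ : a -> Int
\v._ : b -> Int
  unify a -> Int ~ b -> Int
  unify a ~ b
  unify Int ~ Int
let z : forall. b -> Int
z : c -> Int
w : d
\p._ : e -> d
\w._ : d -> e -> d
  unify d -> e -> d ~ Int -> f
  unify d ~ Int
  unify e -> Int ~ f
_ _ : e -> Int
  unify c -> Int ~ e -> Int
  unify c ~ e
  unify Int ~ Int
let q : Bool
\r._ : g -> Bool
  unify g -> Bool ~ Bool -> h
  unify g ~ Bool
  unify Bool ~ h
_ _ : Bool
  unify Bool ~ Bool
  unify Int ~ Int
  unify Int ~ Int
  unify Int ~ Int
  unify Int ~ Int
  unify Int ~ Int
  unify Int ~ Int
  unify Int ~ Int
  unify Int ~ Int
let t : Int
\a._ : i -> Bool
let s : forall. i -> Bool
s : j -> Bool
  unify j -> Bool ~ Int -> k
  unify j ~ Int
  unify Bool ~ k
_ _ : Bool
  unify Bool ~ Bool
let b : Int
b : Int
  unify Int ~ Int
  unify Int ~ Int
  unify Int ~ Int
  unify Int ~ Int
  unify e -> Int ~ Bool -> l
  unify e ~ Bool
  unify Int ~ l
_ _ : Int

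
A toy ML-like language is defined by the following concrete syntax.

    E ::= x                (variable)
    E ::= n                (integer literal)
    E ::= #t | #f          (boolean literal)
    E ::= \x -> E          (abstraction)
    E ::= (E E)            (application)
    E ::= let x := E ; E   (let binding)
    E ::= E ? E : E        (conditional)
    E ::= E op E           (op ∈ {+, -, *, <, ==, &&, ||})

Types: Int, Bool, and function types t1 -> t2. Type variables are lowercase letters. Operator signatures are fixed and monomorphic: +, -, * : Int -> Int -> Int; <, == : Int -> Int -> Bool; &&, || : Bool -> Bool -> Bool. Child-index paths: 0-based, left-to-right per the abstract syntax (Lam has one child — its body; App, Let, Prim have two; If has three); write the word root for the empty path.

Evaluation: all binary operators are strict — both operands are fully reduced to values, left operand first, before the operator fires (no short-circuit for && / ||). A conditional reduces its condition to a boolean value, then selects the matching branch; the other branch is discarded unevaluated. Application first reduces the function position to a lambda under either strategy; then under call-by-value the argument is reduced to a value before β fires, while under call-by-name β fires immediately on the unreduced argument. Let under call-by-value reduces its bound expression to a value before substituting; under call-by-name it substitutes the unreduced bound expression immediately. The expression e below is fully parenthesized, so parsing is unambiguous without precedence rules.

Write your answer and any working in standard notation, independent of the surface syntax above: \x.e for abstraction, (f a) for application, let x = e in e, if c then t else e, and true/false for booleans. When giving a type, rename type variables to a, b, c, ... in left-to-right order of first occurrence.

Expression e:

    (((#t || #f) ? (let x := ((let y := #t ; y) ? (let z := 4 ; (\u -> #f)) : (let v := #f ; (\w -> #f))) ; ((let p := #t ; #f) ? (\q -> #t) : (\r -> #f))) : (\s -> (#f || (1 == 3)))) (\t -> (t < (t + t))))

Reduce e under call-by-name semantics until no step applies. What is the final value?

Trace:
step 0: ((if (true || false) then (let x = (if (let y = true in y) then (let z = 4 in (\u.false)) else (let v = false in (\w.false))) in (if (let p = true in false) then (\q.true) else (\r.false))) else (\s.(false || (1 == 3)))) (\t.(t < (t + t))))
step 1: [delta@0.0] ((if true then (let x = (if (let y = true in y) then (let z = 4 in (\u.false)) else (let v = false in (\w.false))) in (if (let p = true in false) then (\q.true) else (\r.false))) else (\s.(false || (1 == 3)))) (\t.(t < (t + t))))
step 2: [if@0] ((let x = (if (let y = true in y) then (let z = 4 in (\u.false)) else (let v = false in (\w.false))) in (if (let p = true in false) then (\q.true) else (\r.false))) (\t.(t < (t + t))))
step 3: [let@0] ((if (let p = true in false) then (\q.true) else (\r.false)) (\t.(t < (t + t))))
step 4: [let@0.0] ((if false then (\q.true) else (\r.false)) (\t.(t < (t + t))))
step 5: [if@0] ((\r.false) (\t.(t < (t + t))))
step 6: [beta@root] false

Answer: false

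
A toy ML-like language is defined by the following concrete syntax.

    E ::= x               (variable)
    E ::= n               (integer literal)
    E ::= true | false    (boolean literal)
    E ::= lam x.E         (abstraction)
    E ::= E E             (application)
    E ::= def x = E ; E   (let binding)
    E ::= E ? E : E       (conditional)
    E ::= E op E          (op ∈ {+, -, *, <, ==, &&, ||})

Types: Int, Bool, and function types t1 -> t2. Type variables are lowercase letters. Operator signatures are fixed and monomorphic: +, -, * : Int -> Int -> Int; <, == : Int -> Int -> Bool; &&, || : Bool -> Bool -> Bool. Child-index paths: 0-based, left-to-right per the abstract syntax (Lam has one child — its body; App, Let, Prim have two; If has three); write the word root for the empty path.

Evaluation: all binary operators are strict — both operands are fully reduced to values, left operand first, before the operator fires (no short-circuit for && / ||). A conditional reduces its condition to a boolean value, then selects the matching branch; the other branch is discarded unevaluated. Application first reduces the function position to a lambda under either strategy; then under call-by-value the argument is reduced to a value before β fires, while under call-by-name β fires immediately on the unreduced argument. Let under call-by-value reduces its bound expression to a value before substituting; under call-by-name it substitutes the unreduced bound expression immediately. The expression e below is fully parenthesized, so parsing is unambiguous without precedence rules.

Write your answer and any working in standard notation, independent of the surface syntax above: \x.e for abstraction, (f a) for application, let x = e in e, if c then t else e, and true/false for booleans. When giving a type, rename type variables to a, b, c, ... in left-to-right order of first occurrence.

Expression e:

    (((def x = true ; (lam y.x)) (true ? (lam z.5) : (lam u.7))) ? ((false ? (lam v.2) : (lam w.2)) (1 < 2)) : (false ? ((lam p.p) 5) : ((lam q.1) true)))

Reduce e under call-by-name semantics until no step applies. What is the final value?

Working:
step 0: (if ((let x = true in (\y.x)) (if true then (\z.5) else (\u.7))) then ((if false then (\v.2) else (\w.2)) (1 < 2)) else (if false then ((\p.p) 5) else ((\q.1) true)))
step 1: [let@0.0] (if ((\y.true) (if true then (\z.5) else (\u.7))) then ((if false then (\v.2) else (\w.2)) (1 < 2)) else (if false then ((\p.p) 5) else ((\q.1) true)))
step 2: [beta@0] (if true then ((if false then (\v.2) else (\w.2)) (1 < 2)) else (if false then ((\p.p) 5) else ((\q.1) true)))
step 3: [if@root] ((if false then (\v.2) else (\w.2)) (1 < 2))
step 4: [if@0] ((\w.2) (1 < 2))
step 5: [beta@root] 2

Answer: 2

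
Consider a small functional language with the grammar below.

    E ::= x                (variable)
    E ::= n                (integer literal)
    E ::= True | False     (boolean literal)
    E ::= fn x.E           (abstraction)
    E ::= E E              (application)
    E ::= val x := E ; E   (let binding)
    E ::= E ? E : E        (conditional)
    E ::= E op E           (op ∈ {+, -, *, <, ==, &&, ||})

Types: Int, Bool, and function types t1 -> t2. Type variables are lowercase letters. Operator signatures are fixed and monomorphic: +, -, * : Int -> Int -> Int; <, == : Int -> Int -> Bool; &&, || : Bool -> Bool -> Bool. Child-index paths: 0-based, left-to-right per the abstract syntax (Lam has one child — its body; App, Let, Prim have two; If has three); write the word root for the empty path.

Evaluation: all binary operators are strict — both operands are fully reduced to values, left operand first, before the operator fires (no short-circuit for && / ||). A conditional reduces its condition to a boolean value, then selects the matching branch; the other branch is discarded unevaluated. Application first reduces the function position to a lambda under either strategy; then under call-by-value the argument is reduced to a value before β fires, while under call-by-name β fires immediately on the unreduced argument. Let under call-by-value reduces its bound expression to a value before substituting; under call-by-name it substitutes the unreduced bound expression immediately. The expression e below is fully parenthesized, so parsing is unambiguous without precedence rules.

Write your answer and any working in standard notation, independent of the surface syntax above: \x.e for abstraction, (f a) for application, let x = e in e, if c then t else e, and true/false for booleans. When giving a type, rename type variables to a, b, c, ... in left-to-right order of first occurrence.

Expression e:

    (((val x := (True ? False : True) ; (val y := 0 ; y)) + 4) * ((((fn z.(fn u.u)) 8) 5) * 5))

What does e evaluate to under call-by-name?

Trace:
step 0: (((let x = (if true then false else true) in (let y = 0 in y)) + 4) * ((((\z.(\u.u)) 8) 5) * 5))
step 1: [let@0.0] (((let y = 0 in y) + 4) * ((((\z.(\u.u)) 8) 5) * 5))
step 2: [let@0.0] ((0 + 4) * ((((\z.(\u.u)) 8) 5) * 5))
step 3: [delta@0] (4 * ((((\z.(\u.u)) 8) 5) * 5))
step 4: [beta@1.0.0] (4 * (((\u.u) 5) * 5))
step 5: [beta@1.0] (4 * (5 * 5))
step 6: [delta@1] (4 * 25)
step 7: [delta@root] 100

Answer: 100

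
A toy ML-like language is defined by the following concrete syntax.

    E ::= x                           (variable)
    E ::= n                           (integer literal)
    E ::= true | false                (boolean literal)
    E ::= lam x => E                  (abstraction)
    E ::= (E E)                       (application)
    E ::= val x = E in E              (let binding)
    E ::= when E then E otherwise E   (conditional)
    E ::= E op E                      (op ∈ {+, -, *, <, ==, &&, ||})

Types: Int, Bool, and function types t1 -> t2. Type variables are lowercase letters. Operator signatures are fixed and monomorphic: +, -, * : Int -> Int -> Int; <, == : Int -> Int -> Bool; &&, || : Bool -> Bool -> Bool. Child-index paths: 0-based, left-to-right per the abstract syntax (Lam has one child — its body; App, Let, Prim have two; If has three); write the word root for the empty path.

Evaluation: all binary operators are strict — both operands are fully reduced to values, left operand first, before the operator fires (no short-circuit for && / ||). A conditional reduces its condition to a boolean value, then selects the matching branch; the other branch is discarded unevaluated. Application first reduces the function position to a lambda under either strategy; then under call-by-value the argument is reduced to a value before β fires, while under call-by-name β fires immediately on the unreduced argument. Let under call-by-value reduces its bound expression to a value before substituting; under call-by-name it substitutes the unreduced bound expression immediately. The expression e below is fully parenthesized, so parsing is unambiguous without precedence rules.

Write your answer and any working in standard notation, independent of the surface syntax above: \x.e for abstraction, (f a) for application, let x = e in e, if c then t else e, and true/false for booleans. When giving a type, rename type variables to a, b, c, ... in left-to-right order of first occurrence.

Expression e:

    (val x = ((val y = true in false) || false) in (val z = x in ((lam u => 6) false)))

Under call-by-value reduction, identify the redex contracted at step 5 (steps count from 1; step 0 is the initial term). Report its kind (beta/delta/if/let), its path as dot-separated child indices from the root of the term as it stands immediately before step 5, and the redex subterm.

Answer: beta at root : ((\u.6) false)

Trace:
step 0: (let x = ((let y = true in false) || false) in (let z = x in ((\u.6) false)))
step 1: [let@0.0] (let x = (false || false) in (let z = x in ((\u.6) false)))
step 2: [delta@0] (let x = false in (let z = x in ((\u.6) false)))
step 3: [let@root] (let z = false in ((\u.6) false))
step 4: [let@root] ((\u.6) false)
step 5: [beta@root] 6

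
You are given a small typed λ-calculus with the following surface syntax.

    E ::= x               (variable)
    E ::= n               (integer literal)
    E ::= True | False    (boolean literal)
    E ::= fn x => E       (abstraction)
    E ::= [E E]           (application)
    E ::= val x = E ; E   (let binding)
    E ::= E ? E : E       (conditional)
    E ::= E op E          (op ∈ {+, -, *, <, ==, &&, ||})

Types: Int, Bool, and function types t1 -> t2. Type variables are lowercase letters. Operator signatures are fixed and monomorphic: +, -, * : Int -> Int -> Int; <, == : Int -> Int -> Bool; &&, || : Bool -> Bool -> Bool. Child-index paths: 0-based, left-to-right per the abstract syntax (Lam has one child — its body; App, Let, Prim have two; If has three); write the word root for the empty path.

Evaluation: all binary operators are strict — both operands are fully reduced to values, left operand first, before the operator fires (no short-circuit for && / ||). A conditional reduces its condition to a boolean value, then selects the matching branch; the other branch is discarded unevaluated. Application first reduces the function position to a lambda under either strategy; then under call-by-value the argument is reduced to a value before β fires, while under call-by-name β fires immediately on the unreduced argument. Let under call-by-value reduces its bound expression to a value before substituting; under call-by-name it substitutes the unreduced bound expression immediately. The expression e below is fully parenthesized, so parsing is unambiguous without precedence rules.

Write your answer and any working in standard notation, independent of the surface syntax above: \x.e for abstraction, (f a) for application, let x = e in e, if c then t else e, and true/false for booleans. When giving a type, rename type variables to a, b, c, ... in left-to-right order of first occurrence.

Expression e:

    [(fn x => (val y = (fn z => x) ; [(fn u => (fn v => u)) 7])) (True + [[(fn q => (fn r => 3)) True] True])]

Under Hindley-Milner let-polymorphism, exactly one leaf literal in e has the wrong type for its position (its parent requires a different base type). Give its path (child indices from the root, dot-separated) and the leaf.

Answer: 1.0 : true

Working:
x : a
\z._ : b -> a
let y : forall. b -> a
u : c
\v._ : d -> c
\u._ : c -> d -> c
  unify c -> d -> c ~ Int -> e
  unify c ~ Int
  unify d -> Int ~ e
_ _ : d -> Int
\x._ : a -> d -> Int
  unify Bool ~ Int
  FAIL: mismatch Bool ~ Int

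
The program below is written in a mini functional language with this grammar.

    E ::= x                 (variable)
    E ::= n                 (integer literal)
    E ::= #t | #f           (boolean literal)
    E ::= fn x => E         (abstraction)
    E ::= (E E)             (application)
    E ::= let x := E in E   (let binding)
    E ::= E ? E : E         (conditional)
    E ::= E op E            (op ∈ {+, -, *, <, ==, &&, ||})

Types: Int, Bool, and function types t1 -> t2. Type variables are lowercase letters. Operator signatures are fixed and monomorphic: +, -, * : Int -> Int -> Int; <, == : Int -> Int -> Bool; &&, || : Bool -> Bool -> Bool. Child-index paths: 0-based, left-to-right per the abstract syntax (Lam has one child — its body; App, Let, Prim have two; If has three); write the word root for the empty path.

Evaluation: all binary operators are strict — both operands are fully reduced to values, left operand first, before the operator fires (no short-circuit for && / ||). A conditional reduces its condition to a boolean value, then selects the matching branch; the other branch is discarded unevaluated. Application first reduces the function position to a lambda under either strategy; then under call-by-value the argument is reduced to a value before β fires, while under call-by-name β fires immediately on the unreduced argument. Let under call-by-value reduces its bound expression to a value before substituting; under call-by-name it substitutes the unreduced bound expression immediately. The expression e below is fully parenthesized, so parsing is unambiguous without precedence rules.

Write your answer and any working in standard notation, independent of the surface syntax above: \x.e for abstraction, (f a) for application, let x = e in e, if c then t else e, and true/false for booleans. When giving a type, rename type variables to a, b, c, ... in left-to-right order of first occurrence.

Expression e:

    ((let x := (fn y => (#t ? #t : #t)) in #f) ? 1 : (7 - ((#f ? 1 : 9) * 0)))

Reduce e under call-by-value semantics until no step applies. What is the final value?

Answer: 7

Trace:
step 0: (if (let x = (\y.(if true then true else true)) in false) then 1 else (7 - ((if false then 1 else 9) * 0)))
step 1: [let@0] (if false then 1 else (7 - ((if false then 1 else 9) * 0)))
step 2: [if@root] (7 - ((if false then 1 else 9) * 0))
step 3: [if@1.0] (7 - (9 * 0))
step 4: [delta@1] (7 - 0)
step 5: [delta@root] 7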